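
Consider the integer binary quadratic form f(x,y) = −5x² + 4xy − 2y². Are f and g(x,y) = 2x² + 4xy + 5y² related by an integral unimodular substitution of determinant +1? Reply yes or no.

D₁ = -24, D₂ = -24
f is negative-definite; reduce −f:
−f: flip: (5,-4,2)→(2,4,5)
−f: translate: b→0 (≡4 mod 4), so (2,4,5)→(2,0,3)
−f: reduced (well bottom): (2,0,3) with a≤c, −a<b≤a
flip sign back: reduced form of f is (-2,0,-3)
g: translate: b→0 (≡4 mod 4), so (2,4,5)→(2,0,3)
g: reduced (well bottom): (2,0,3) with a≤c, −a<b≤a
reduced forms (-2, 0, -3) vs (2, 0, 3) ⇒ inequivalent

no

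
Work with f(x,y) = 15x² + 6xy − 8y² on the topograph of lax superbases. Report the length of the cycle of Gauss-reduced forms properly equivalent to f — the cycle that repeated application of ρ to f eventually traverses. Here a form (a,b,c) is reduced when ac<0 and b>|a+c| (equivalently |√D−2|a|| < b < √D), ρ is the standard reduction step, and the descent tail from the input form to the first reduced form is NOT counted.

D = 516, ⌊√D⌋ = 22
descent: ρ → (-8,10,13)  [lands on river]
river: ρ → (13,16,-5)
river: ρ → (-5,14,16)
river: ρ → (16,18,-3)
river: ρ → (-3,18,16)
river: ρ → (16,14,-5)
river: ρ → (-5,16,13)
river: ρ → (13,10,-8)
river: ρ → (-8,22,1)
river: ρ → (1,22,-8)
ρ-cycle length = 10 (tail of 1 descent step not counted)

10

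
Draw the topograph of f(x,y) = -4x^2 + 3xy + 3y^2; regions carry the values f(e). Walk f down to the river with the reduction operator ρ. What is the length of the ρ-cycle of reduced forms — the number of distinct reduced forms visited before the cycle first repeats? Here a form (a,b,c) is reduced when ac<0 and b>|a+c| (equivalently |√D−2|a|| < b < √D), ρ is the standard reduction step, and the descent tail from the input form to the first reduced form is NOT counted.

D = 57, ⌊√D⌋ = 7
river: ρ → (3,3,-4)
river: ρ → (-4,5,2)
river: ρ → (2,7,-1)
river: ρ → (-1,7,2)
river: ρ → (2,5,-4)
river: ρ → (-4,3,3)
ρ-cycle length = 6 (tail of 0 descent steps not counted)

6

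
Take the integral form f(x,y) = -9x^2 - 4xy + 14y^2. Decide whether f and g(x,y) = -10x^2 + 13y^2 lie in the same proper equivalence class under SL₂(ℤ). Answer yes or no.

D₁ = 520, D₂ = 520
river cycle of f (length 6): (-9, 14, 9), (9, 22, -1), (-1, 22, 9), (9, 14, -9), (-9, 22, 1), (1, 22, -9)
river cycle of g (length 6): (-10, 20, 3), (3, 22, -3), (-3, 20, 10), (10, 20, -3), (-3, 22, 3), (3, 20, -10)
cycles differ ⇒ inequivalent

no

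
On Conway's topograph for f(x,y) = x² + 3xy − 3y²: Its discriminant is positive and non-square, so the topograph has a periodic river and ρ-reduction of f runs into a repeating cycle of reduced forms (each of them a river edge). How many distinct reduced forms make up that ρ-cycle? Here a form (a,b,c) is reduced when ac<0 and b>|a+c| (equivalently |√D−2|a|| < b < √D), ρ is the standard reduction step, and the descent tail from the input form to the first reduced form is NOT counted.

D = 21, ⌊√D⌋ = 4
river: ρ → (-3,3,1)
river: ρ → (1,3,-3)
ρ-cycle length = 2 (tail of 0 descent steps not counted)

2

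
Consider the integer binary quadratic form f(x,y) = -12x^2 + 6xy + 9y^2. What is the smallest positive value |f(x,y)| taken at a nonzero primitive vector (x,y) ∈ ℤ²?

river: ρ → (9,12,-9)
river: ρ → (-9,6,12)
river: ρ → (12,18,-3)
river: ρ → (-3,18,12)
river: ρ → (12,6,-9)
river: ρ → (-9,12,9)
river: ρ → (9,6,-12)
river: ρ → (-12,18,3)
river: ρ → (3,18,-12)
river: ρ → (-12,6,9)
closes: descent 0, river 10
min |a| on river = 3

3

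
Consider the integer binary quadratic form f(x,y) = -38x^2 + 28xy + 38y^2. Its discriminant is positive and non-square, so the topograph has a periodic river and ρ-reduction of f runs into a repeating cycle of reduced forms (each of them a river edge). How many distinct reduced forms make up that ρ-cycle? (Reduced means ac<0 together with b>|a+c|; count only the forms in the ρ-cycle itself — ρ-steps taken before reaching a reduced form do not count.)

D = 6560, ⌊√D⌋ = 80
river: ρ → (38,48,-28)
river: ρ → (-28,64,22)
river: ρ → (22,68,-22)
river: ρ → (-22,64,28)
river: ρ → (28,48,-38)
river: ρ → (-38,28,38)
ρ-cycle length = 6 (tail of 0 descent steps not counted)

6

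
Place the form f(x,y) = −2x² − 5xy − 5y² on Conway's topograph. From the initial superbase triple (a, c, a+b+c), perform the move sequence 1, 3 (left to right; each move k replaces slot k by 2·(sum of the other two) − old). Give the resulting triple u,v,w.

start (-2,-5,-12) = (f(1,0),f(0,1),f(1,1))
replace slot 1: 2·((-5)+(-12)) − (-2) = -32 → (-32,-5,-12)
replace slot 3: 2·((-32)+(-5)) − (-12) = -62 → (-32,-5,-62)

-32,-5,-62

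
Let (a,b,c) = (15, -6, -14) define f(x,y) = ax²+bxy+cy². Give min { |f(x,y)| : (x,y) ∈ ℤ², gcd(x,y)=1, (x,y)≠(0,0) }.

descent: ρ → (-14,6,15)  [lands on river]
river: ρ → (15,24,-5)
river: ρ → (-5,26,10)
river: ρ → (10,14,-17)
river: ρ → (-17,20,7)
river: ρ → (7,22,-14)
closes: descent 1, river 6
min |a| on river = 5

5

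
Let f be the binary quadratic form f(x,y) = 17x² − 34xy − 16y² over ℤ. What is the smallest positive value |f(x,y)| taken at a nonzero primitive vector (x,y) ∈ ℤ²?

descent: ρ → (-16,34,17)  [lands on river]
river: ρ → (17,34,-16)
river: ρ → (-16,30,21)
river: ρ → (21,12,-25)
river: ρ → (-25,38,8)
river: ρ → (8,42,-15)
river: ρ → (-15,18,32)
river: ρ → (32,46,-1)
river: ρ → (-1,46,32)
river: ρ → (32,18,-15)
river: ρ → (-15,42,8)
river: ρ → (8,38,-25)
river: ρ → (-25,12,21)
river: ρ → (21,30,-16)
closes: descent 1, river 14
min |a| on river = 1

1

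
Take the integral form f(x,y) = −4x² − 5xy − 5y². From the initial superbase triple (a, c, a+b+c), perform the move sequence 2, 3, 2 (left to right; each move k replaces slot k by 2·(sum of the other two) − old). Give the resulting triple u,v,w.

start (-4,-5,-14) = (f(1,0),f(0,1),f(1,1))
replace slot 2: 2·((-4)+(-14)) − (-5) = -31 → (-4,-31,-14)
replace slot 3: 2·((-4)+(-31)) − (-14) = -56 → (-4,-31,-56)
replace slot 2: 2·((-4)+(-56)) − (-31) = -89 → (-4,-89,-56)

-4,-89,-56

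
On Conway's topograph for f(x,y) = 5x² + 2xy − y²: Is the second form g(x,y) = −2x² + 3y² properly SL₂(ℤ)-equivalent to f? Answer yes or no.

D₁ = 24, D₂ = 24
river cycle of f (length 2): (-1, 4, 2), (2, 4, -1)
river cycle of g (length 2): (-2, 4, 1), (1, 4, -2)
cycles differ ⇒ inequivalent

no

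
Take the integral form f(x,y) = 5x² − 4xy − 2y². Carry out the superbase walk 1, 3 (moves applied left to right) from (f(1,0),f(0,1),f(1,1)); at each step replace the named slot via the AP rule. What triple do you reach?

start (5,-2,-1) = (f(1,0),f(0,1),f(1,1))
replace slot 1: 2·((-2)+(-1)) − 5 = -11 → (-11,-2,-1)
replace slot 3: 2·((-11)+(-2)) − (-1) = -25 → (-11,-2,-25)

-11,-2,-25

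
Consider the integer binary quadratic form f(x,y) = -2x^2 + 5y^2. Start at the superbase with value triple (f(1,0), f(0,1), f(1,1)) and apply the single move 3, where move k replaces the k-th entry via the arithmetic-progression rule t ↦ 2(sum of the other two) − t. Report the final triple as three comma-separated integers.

start (-2,5,3) = (f(1,0),f(0,1),f(1,1))
replace slot 3: 2·((-2)+5) − 3 = 3 → (-2,5,3)

-2,5,3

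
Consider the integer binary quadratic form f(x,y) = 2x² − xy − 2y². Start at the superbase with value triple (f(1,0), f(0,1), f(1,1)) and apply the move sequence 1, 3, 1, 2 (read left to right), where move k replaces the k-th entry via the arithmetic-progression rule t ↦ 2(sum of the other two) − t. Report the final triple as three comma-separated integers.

start (2,-2,-1) = (f(1,0),f(0,1),f(1,1))
replace slot 1: 2·((-2)+(-1)) − 2 = -8 → (-8,-2,-1)
replace slot 3: 2·((-8)+(-2)) − (-1) = -19 → (-8,-2,-19)
replace slot 1: 2·((-2)+(-19)) − (-8) = -34 → (-34,-2,-19)
replace slot 2: 2·((-34)+(-19)) − (-2) = -104 → (-34,-104,-19)

-34,-104,-19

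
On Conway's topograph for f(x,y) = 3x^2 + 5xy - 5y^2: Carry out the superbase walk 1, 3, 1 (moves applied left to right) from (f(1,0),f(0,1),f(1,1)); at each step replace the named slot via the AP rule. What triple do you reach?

start (3,-5,3) = (f(1,0),f(0,1),f(1,1))
replace slot 1: 2·((-5)+3) − 3 = -7 → (-7,-5,3)
replace slot 3: 2·((-7)+(-5)) − 3 = -27 → (-7,-5,-27)
replace slot 1: 2·((-5)+(-27)) − (-7) = -57 → (-57,-5,-27)

-57,-5,-27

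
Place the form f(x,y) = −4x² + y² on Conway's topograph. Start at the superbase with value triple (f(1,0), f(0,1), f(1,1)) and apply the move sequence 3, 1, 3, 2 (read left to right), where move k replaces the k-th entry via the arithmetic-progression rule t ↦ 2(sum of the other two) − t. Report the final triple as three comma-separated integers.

start (-4,1,-3) = (f(1,0),f(0,1),f(1,1))
replace slot 3: 2·((-4)+1) − (-3) = -3 → (-4,1,-3)
replace slot 1: 2·(1+(-3)) − (-4) = 0 → (0,1,-3)
replace slot 3: 2·(0+1) − (-3) = 5 → (0,1,5)
replace slot 2: 2·(0+5) − 1 = 9 → (0,9,5)

0,9,5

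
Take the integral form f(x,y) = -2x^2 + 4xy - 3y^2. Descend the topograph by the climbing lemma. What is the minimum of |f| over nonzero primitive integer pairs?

translate: b→0 (≡-4 mod 4), so (2,-4,3)→(2,0,1)
flip: (2,0,1)→(1,0,2)
reduced (well bottom): (1,0,2) with a≤c, −a<b≤a
well minimum |f| = |-1| = 1 (negative-definite)

1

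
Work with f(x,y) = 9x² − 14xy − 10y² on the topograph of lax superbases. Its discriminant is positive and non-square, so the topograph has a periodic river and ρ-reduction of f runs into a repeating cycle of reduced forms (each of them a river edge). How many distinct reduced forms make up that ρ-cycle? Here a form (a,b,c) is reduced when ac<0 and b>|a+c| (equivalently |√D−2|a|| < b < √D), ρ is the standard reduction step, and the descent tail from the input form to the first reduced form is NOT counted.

D = 556, ⌊√D⌋ = 23
descent: ρ → (-10,14,9)  [lands on river]
river: ρ → (9,22,-2)
river: ρ → (-2,22,9)
river: ρ → (9,14,-10)
river: ρ → (-10,6,13)
river: ρ → (13,20,-3)
river: ρ → (-3,22,6)
river: ρ → (6,14,-15)
river: ρ → (-15,16,5)
river: ρ → (5,14,-18)
river: ρ → (-18,22,1)
river: ρ → (1,22,-18)
river: ρ → (-18,14,5)
river: ρ → (5,16,-15)
river: ρ → (-15,14,6)
river: ρ → (6,22,-3)
river: ρ → (-3,20,13)
river: ρ → (13,6,-10)
ρ-cycle length = 18 (tail of 1 descent step not counted)

18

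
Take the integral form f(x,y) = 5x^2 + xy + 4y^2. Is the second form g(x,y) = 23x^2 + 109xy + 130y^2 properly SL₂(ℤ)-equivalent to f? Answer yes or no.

D₁ = -79, D₂ = -79
f: flip: (5,1,4)→(4,-1,5)
f: reduced (well bottom): (4,-1,5) with a≤c, −a<b≤a
g: translate: b→17 (≡109 mod 46), so (23,109,130)→(23,17,4)
g: flip: (23,17,4)→(4,-17,23)
g: translate: b→-1 (≡-17 mod 8), so (4,-17,23)→(4,-1,5)
g: reduced (well bottom): (4,-1,5) with a≤c, −a<b≤a
reduced forms (4, -1, 5) vs (4, -1, 5) ⇒ equivalent

yes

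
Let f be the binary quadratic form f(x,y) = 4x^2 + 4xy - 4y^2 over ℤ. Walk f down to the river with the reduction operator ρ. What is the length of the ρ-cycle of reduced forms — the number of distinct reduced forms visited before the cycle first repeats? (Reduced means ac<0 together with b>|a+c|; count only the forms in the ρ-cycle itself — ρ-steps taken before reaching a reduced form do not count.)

D = 80, ⌊√D⌋ = 8
river: ρ → (-4,4,4)
river: ρ → (4,4,-4)
ρ-cycle length = 2 (tail of 0 descent steps not counted)

2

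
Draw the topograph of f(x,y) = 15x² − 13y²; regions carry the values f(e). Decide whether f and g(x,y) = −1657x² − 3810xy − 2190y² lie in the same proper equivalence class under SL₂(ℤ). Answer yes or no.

D₁ = 780, D₂ = 780
river cycle of f (length 2): (-13, 26, 2), (2, 26, -13)
river cycle of g (length 2): (2, 26, -13), (-13, 26, 2)
cycles coincide ⇒ equivalent

yes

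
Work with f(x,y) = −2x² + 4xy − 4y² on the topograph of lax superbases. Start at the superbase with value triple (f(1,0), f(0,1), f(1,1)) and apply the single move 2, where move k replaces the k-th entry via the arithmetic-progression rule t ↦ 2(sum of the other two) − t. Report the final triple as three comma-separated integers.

start (-2,-4,-2) = (f(1,0),f(0,1),f(1,1))
replace slot 2: 2·((-2)+(-2)) − (-4) = -4 → (-2,-4,-2)

-2,-4,-2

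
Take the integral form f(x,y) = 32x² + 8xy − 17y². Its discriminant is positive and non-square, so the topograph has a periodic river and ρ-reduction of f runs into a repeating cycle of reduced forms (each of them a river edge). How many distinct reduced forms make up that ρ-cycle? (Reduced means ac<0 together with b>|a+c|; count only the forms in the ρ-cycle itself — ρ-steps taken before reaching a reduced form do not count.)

D = 2240, ⌊√D⌋ = 47
descent: ρ → (-17,26,23)  [lands on river]
river: ρ → (23,20,-20)
river: ρ → (-20,20,23)
river: ρ → (23,26,-17)
river: ρ → (-17,42,7)
river: ρ → (7,42,-17)
ρ-cycle length = 6 (tail of 1 descent step not counted)

6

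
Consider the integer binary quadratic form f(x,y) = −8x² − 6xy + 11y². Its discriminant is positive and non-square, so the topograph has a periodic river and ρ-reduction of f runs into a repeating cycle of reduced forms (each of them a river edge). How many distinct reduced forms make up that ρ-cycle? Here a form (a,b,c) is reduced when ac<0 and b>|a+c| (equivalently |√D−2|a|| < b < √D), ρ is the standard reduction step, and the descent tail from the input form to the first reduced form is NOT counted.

D = 388, ⌊√D⌋ = 19
descent: ρ → (11,6,-8)  [lands on river]
river: ρ → (-8,10,9)
river: ρ → (9,8,-9)
river: ρ → (-9,10,8)
river: ρ → (8,6,-11)
river: ρ → (-11,16,3)
river: ρ → (3,14,-16)
river: ρ → (-16,18,1)
river: ρ → (1,18,-16)
river: ρ → (-16,14,3)
river: ρ → (3,16,-11)
river: ρ → (-11,6,8)
river: ρ → (8,10,-9)
river: ρ → (-9,8,9)
river: ρ → (9,10,-8)
river: ρ → (-8,6,11)
river: ρ → (11,16,-3)
river: ρ → (-3,14,16)
river: ρ → (16,18,-1)
river: ρ → (-1,18,16)
river: ρ → (16,14,-3)
river: ρ → (-3,16,11)
ρ-cycle length = 22 (tail of 1 descent step not counted)

22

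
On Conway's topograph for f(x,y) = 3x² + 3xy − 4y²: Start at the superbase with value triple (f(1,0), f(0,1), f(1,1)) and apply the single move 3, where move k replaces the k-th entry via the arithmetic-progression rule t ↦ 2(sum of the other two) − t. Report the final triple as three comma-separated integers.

start (3,-4,2) = (f(1,0),f(0,1),f(1,1))
replace slot 3: 2·(3+(-4)) − 2 = -4 → (3,-4,-4)

3,-4,-4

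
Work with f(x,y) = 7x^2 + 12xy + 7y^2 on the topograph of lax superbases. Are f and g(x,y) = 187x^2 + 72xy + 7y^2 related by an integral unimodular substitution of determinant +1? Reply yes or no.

D₁ = -52, D₂ = -52
f: translate: b→-2 (≡12 mod 14), so (7,12,7)→(7,-2,2)
f: flip: (7,-2,2)→(2,2,7)
f: reduced (well bottom): (2,2,7) with a≤c, −a<b≤a
g: flip: (187,72,7)→(7,-72,187)
g: translate: b→-2 (≡-72 mod 14), so (7,-72,187)→(7,-2,2)
g: flip: (7,-2,2)→(2,2,7)
g: reduced (well bottom): (2,2,7) with a≤c, −a<b≤a
reduced forms (2, 2, 7) vs (2, 2, 7) ⇒ equivalent

yes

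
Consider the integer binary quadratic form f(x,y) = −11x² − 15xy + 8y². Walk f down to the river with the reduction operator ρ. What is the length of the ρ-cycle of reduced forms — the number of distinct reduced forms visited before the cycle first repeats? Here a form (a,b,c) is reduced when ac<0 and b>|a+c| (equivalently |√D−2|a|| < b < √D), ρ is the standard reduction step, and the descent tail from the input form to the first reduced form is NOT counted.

D = 577, ⌊√D⌋ = 24
descent: ρ → (8,15,-11)  [lands on river]
river: ρ → (-11,7,12)
river: ρ → (12,17,-6)
river: ρ → (-6,19,9)
river: ρ → (9,17,-8)
river: ρ → (-8,15,11)
river: ρ → (11,7,-12)
river: ρ → (-12,17,6)
river: ρ → (6,19,-9)
river: ρ → (-9,17,8)
ρ-cycle length = 10 (tail of 1 descent step not counted)

10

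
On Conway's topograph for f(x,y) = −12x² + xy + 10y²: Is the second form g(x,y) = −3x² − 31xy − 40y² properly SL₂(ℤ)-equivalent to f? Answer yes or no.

D₁ = 481, D₂ = 481
river cycle of f (length 30): (10, 19, -3), (-3, 17, 16), (16, 15, -4), (-4, 17, 12), (12, 7, -9), (-9, 11, 10), (10, 9, -10), (-10, 11, 9), (9, 7, -12), (-12, 17, 4), … (20 more)
river cycle of g (length 30): (-3, 17, 16), (16, 15, -4), (-4, 17, 12), (12, 7, -9), (-9, 11, 10), (10, 9, -10), (-10, 11, 9), (9, 7, -12), (-12, 17, 4), (4, 15, -16), … (20 more)
cycles coincide ⇒ equivalent

yes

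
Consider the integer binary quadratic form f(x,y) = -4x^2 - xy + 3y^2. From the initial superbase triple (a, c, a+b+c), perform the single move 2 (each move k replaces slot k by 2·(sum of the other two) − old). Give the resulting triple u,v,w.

start (-4,3,-2) = (f(1,0),f(0,1),f(1,1))
replace slot 2: 2·((-4)+(-2)) − 3 = -15 → (-4,-15,-2)

-4,-15,-2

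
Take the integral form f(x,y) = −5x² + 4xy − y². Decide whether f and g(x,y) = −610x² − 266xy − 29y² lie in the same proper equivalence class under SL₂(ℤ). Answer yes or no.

D₁ = -4, D₂ = -4
f is negative-definite; reduce −f:
−f: flip: (5,-4,1)→(1,4,5)
−f: translate: b→0 (≡4 mod 2), so (1,4,5)→(1,0,1)
−f: reduced (well bottom): (1,0,1) with a≤c, −a<b≤a
flip sign back: reduced form of f is (-1,0,-1)
g is negative-definite; reduce −g:
−g: flip: (610,266,29)→(29,-266,610)
−g: translate: b→24 (≡-266 mod 58), so (29,-266,610)→(29,24,5)
−g: flip: (29,24,5)→(5,-24,29)
−g: translate: b→-4 (≡-24 mod 10), so (5,-24,29)→(5,-4,1)
−g: flip: (5,-4,1)→(1,4,5)
−g: translate: b→0 (≡4 mod 2), so (1,4,5)→(1,0,1)
−g: reduced (well bottom): (1,0,1) with a≤c, −a<b≤a
flip sign back: reduced form of g is (-1,0,-1)
reduced forms (-1, 0, -1) vs (-1, 0, -1) ⇒ equivalent

yes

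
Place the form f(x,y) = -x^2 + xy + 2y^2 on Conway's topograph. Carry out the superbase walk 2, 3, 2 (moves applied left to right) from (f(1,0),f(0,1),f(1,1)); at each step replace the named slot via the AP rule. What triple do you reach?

start (-1,2,2) = (f(1,0),f(0,1),f(1,1))
replace slot 2: 2·((-1)+2) − 2 = 0 → (-1,0,2)
replace slot 3: 2·((-1)+0) − 2 = -4 → (-1,0,-4)
replace slot 2: 2·((-1)+(-4)) − 0 = -10 → (-1,-10,-4)

-1,-10,-4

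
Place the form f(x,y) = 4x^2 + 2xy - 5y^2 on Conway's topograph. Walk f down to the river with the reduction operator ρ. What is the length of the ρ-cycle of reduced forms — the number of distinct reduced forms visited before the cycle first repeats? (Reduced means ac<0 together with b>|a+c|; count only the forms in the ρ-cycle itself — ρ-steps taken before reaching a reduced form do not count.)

D = 84, ⌊√D⌋ = 9
river: ρ → (-5,8,1)
river: ρ → (1,8,-5)
river: ρ → (-5,2,4)
river: ρ → (4,6,-3)
river: ρ → (-3,6,4)
river: ρ → (4,2,-5)
ρ-cycle length = 6 (tail of 0 descent steps not counted)

6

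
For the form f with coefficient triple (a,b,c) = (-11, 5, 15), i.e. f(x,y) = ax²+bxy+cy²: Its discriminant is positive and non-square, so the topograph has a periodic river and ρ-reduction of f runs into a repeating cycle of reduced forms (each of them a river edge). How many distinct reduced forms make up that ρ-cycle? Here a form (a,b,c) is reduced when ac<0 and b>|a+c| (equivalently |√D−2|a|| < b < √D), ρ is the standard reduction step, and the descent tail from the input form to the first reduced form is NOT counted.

D = 685, ⌊√D⌋ = 26
river: ρ → (15,25,-1)
river: ρ → (-1,25,15)
river: ρ → (15,5,-11)
river: ρ → (-11,17,9)
river: ρ → (9,19,-9)
river: ρ → (-9,17,11)
river: ρ → (11,5,-15)
river: ρ → (-15,25,1)
river: ρ → (1,25,-15)
river: ρ → (-15,5,11)
river: ρ → (11,17,-9)
river: ρ → (-9,19,9)
river: ρ → (9,17,-11)
river: ρ → (-11,5,15)
ρ-cycle length = 14 (tail of 0 descent steps not counted)

14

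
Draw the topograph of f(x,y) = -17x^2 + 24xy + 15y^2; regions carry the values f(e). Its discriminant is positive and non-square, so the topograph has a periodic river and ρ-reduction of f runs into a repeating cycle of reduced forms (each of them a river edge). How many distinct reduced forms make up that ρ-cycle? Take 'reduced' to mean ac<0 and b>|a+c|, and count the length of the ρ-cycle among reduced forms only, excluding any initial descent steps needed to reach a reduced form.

D = 1596, ⌊√D⌋ = 39
river: ρ → (15,36,-5)
river: ρ → (-5,34,22)
river: ρ → (22,10,-17)
river: ρ → (-17,24,15)
ρ-cycle length = 4 (tail of 0 descent steps not counted)

4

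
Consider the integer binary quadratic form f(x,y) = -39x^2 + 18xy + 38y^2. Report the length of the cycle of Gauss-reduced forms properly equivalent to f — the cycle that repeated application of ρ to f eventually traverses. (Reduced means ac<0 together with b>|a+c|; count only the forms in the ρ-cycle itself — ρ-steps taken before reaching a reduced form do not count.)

D = 6252, ⌊√D⌋ = 79
river: ρ → (38,58,-19)
river: ρ → (-19,56,41)
river: ρ → (41,26,-34)
river: ρ → (-34,42,33)
river: ρ → (33,24,-43)
river: ρ → (-43,62,14)
river: ρ → (14,78,-3)
river: ρ → (-3,78,14)
river: ρ → (14,62,-43)
river: ρ → (-43,24,33)
river: ρ → (33,42,-34)
river: ρ → (-34,26,41)
river: ρ → (41,56,-19)
river: ρ → (-19,58,38)
river: ρ → (38,18,-39)
river: ρ → (-39,60,17)
river: ρ → (17,76,-7)
river: ρ → (-7,78,6)
river: ρ → (6,78,-7)
river: ρ → (-7,76,17)
river: ρ → (17,60,-39)
river: ρ → (-39,18,38)
ρ-cycle length = 22 (tail of 0 descent steps not counted)

22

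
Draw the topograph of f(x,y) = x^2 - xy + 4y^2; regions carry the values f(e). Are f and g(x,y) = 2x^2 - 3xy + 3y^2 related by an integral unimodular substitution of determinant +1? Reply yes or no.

D₁ = -15, D₂ = -15
f: translate: b→1 (≡-1 mod 2), so (1,-1,4)→(1,1,4)
f: reduced (well bottom): (1,1,4) with a≤c, −a<b≤a
g: translate: b→1 (≡-3 mod 4), so (2,-3,3)→(2,1,2)
g: reduced (well bottom): (2,1,2) with a≤c, −a<b≤a
reduced forms (1, 1, 4) vs (2, 1, 2) ⇒ inequivalent

no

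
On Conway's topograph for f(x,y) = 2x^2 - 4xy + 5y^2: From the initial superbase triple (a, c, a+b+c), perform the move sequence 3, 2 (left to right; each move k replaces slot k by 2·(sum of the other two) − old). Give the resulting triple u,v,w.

start (2,5,3) = (f(1,0),f(0,1),f(1,1))
replace slot 3: 2·(2+5) − 3 = 11 → (2,5,11)
replace slot 2: 2·(2+11) − 5 = 21 → (2,21,11)

2,21,11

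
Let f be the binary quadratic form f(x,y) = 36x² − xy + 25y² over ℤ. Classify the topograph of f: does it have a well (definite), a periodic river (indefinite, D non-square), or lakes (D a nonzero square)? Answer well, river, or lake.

D = b²−4ac = (-1)² − 4·36·25 = -3599
D < 0 ⇒ definite ⇒ every region one sign ⇒ single well

well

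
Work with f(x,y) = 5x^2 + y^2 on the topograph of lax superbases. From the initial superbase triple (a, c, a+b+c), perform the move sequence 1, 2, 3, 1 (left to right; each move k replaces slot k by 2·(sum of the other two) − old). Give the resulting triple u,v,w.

start (5,1,6) = (f(1,0),f(0,1),f(1,1))
replace slot 1: 2·(1+6) − 5 = 9 → (9,1,6)
replace slot 2: 2·(9+6) − 1 = 29 → (9,29,6)
replace slot 3: 2·(9+29) − 6 = 70 → (9,29,70)
replace slot 1: 2·(29+70) − 9 = 189 → (189,29,70)

189,29,70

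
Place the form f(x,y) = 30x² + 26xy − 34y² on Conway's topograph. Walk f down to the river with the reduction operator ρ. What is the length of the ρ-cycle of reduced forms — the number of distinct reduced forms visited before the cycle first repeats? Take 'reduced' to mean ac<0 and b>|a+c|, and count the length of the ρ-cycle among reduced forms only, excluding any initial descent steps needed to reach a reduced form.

D = 4756, ⌊√D⌋ = 68
river: ρ → (-34,42,22)
river: ρ → (22,46,-30)
river: ρ → (-30,14,38)
river: ρ → (38,62,-6)
river: ρ → (-6,58,58)
river: ρ → (58,58,-6)
river: ρ → (-6,62,38)
river: ρ → (38,14,-30)
river: ρ → (-30,46,22)
river: ρ → (22,42,-34)
river: ρ → (-34,26,30)
river: ρ → (30,34,-30)
river: ρ → (-30,26,34)
river: ρ → (34,42,-22)
river: ρ → (-22,46,30)
river: ρ → (30,14,-38)
river: ρ → (-38,62,6)
river: ρ → (6,58,-58)
river: ρ → (-58,58,6)
river: ρ → (6,62,-38)
river: ρ → (-38,14,30)
river: ρ → (30,46,-22)
river: ρ → (-22,42,34)
river: ρ → (34,26,-30)
river: ρ → (-30,34,30)
river: ρ → (30,26,-34)
ρ-cycle length = 26 (tail of 0 descent steps not counted)

26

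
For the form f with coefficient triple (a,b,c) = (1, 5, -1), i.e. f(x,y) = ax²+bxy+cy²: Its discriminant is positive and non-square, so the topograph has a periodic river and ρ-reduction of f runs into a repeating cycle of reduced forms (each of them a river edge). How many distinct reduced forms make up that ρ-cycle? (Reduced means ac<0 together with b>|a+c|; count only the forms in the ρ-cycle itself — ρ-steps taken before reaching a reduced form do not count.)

D = 29, ⌊√D⌋ = 5
river: ρ → (-1,5,1)
river: ρ → (1,5,-1)
ρ-cycle length = 2 (tail of 0 descent steps not counted)

2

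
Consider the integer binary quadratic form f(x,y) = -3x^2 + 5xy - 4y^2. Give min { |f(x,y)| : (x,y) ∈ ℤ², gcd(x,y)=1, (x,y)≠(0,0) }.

translate: b→1 (≡-5 mod 6), so (3,-5,4)→(3,1,2)
flip: (3,1,2)→(2,-1,3)
reduced (well bottom): (2,-1,3) with a≤c, −a<b≤a
well minimum |f| = |-2| = 2 (negative-definite)

2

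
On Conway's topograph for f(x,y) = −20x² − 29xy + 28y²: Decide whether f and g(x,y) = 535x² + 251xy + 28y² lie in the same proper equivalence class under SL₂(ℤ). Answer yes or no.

D₁ = 3081, D₂ = 3081
river cycle of f (length 8): (28, 29, -20), (-20, 51, 6), (6, 45, -44), (-44, 43, 7), (7, 55, -2), (-2, 53, 34), (34, 15, -21), (-21, 27, 28)
river cycle of g (length 8): (28, 29, -20), (-20, 51, 6), (6, 45, -44), (-44, 43, 7), (7, 55, -2), (-2, 53, 34), (34, 15, -21), (-21, 27, 28)
cycles coincide ⇒ equivalent

yes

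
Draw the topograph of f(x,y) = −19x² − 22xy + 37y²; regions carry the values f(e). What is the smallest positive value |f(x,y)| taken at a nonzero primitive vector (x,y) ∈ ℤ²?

descent: ρ → (37,22,-19)  [lands on river]
river: ρ → (-19,54,5)
river: ρ → (5,56,-8)
river: ρ → (-8,56,5)
river: ρ → (5,54,-19)
river: ρ → (-19,22,37)
river: ρ → (37,52,-4)
river: ρ → (-4,52,37)
closes: descent 1, river 8
min |a| on river = 4

4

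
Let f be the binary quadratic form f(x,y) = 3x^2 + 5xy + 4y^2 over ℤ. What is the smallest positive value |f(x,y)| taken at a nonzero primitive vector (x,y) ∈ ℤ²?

translate: b→-1 (≡5 mod 6), so (3,5,4)→(3,-1,2)
flip: (3,-1,2)→(2,1,3)
reduced (well bottom): (2,1,3) with a≤c, −a<b≤a
well minimum = a = 2

2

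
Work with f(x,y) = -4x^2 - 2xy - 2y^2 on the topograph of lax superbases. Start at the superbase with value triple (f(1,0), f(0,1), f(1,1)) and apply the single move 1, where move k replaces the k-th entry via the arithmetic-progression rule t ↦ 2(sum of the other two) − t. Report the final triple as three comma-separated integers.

start (-4,-2,-8) = (f(1,0),f(0,1),f(1,1))
replace slot 1: 2·((-2)+(-8)) − (-4) = -16 → (-16,-2,-8)

-16,-2,-8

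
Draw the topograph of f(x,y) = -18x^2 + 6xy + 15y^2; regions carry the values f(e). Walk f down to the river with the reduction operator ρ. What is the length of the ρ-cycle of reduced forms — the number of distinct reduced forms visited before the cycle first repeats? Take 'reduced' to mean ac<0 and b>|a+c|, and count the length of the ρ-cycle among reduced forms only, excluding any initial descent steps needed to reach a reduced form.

D = 1116, ⌊√D⌋ = 33
river: ρ → (15,24,-9)
river: ρ → (-9,30,6)
river: ρ → (6,30,-9)
river: ρ → (-9,24,15)
river: ρ → (15,6,-18)
river: ρ → (-18,30,3)
river: ρ → (3,30,-18)
river: ρ → (-18,6,15)
ρ-cycle length = 8 (tail of 0 descent steps not counted)

8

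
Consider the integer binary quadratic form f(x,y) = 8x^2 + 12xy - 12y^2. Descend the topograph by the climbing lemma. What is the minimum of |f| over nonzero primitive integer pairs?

river: ρ → (-12,12,8)
river: ρ → (8,20,-4)
river: ρ → (-4,20,8)
river: ρ → (8,12,-12)
closes: descent 0, river 4
min |a| on river = 4

4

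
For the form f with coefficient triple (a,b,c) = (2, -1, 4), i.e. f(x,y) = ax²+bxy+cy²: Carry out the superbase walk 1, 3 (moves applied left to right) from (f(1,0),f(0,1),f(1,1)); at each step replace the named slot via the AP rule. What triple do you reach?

start (2,4,5) = (f(1,0),f(0,1),f(1,1))
replace slot 1: 2·(4+5) − 2 = 16 → (16,4,5)
replace slot 3: 2·(16+4) − 5 = 35 → (16,4,35)

16,4,35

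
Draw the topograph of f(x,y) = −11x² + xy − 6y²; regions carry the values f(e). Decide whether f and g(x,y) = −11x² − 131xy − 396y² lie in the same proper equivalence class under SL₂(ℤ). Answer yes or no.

D₁ = -263, D₂ = -263
f is negative-definite; reduce −f:
−f: flip: (11,-1,6)→(6,1,11)
−f: reduced (well bottom): (6,1,11) with a≤c, −a<b≤a
flip sign back: reduced form of f is (-6,-1,-11)
g is negative-definite; reduce −g:
−g: translate: b→-1 (≡131 mod 22), so (11,131,396)→(11,-1,6)
−g: flip: (11,-1,6)→(6,1,11)
−g: reduced (well bottom): (6,1,11) with a≤c, −a<b≤a
flip sign back: reduced form of g is (-6,-1,-11)
reduced forms (-6, -1, -11) vs (-6, -1, -11) ⇒ equivalent

yes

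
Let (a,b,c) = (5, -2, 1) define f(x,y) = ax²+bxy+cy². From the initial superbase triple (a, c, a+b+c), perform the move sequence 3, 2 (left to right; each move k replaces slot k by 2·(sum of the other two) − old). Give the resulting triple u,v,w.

start (5,1,4) = (f(1,0),f(0,1),f(1,1))
replace slot 3: 2·(5+1) − 4 = 8 → (5,1,8)
replace slot 2: 2·(5+8) − 1 = 25 → (5,25,8)

5,25,8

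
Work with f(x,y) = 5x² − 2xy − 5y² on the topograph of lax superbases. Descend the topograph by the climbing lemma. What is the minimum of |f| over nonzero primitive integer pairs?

descent: ρ → (-5,2,5)  [lands on river]
river: ρ → (5,8,-2)
river: ρ → (-2,8,5)
river: ρ → (5,2,-5)
river: ρ → (-5,8,2)
river: ρ → (2,8,-5)
closes: descent 1, river 6
min |a| on river = 2

2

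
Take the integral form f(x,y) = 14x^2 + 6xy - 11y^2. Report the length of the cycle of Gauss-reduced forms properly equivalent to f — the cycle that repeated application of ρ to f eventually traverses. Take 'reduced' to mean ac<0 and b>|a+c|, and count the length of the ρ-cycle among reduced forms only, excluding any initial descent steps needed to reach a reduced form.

D = 652, ⌊√D⌋ = 25
river: ρ → (-11,16,9)
river: ρ → (9,20,-7)
river: ρ → (-7,22,6)
river: ρ → (6,14,-19)
river: ρ → (-19,24,1)
river: ρ → (1,24,-19)
river: ρ → (-19,14,6)
river: ρ → (6,22,-7)
river: ρ → (-7,20,9)
river: ρ → (9,16,-11)
river: ρ → (-11,6,14)
river: ρ → (14,22,-3)
river: ρ → (-3,20,21)
river: ρ → (21,22,-2)
river: ρ → (-2,22,21)
river: ρ → (21,20,-3)
river: ρ → (-3,22,14)
river: ρ → (14,6,-11)
ρ-cycle length = 18 (tail of 0 descent steps not counted)

18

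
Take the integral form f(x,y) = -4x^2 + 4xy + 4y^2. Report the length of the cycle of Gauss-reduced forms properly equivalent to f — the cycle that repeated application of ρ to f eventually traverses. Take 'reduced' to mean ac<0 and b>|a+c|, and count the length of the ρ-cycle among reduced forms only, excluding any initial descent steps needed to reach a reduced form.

D = 80, ⌊√D⌋ = 8
river: ρ → (4,4,-4)
river: ρ → (-4,4,4)
ρ-cycle length = 2 (tail of 0 descent steps not counted)

2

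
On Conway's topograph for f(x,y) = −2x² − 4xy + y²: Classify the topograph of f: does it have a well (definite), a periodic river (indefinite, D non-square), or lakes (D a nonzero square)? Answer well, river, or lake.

D = b²−4ac = (-4)² − 4·(-2)·1 = 24
D > 0 non-square ⇒ indefinite ⇒ periodic river

river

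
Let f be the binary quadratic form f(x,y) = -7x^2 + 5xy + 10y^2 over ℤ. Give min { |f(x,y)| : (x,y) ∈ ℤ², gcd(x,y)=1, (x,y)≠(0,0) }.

river: ρ → (10,15,-2)
river: ρ → (-2,17,2)
river: ρ → (2,15,-10)
river: ρ → (-10,5,7)
river: ρ → (7,9,-8)
river: ρ → (-8,7,8)
river: ρ → (8,9,-7)
river: ρ → (-7,5,10)
closes: descent 0, river 8
min |a| on river = 2

2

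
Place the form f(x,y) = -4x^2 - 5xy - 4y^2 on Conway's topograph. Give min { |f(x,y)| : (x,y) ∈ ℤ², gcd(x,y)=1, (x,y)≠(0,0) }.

translate: b→-3 (≡5 mod 8), so (4,5,4)→(4,-3,3)
flip: (4,-3,3)→(3,3,4)
reduced (well bottom): (3,3,4) with a≤c, −a<b≤a
well minimum |f| = |-3| = 3 (negative-definite)

3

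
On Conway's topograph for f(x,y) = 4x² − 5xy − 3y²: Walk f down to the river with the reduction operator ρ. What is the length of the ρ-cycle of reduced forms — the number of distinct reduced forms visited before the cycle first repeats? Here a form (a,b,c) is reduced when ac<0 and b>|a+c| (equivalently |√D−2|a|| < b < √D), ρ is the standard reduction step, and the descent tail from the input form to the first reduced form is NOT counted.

D = 73, ⌊√D⌋ = 8
descent: ρ → (-3,5,4)  [lands on river]
river: ρ → (4,3,-4)
river: ρ → (-4,5,3)
river: ρ → (3,7,-2)
river: ρ → (-2,5,6)
river: ρ → (6,7,-1)
river: ρ → (-1,7,6)
river: ρ → (6,5,-2)
river: ρ → (-2,7,3)
river: ρ → (3,5,-4)
river: ρ → (-4,3,4)
river: ρ → (4,5,-3)
river: ρ → (-3,7,2)
river: ρ → (2,5,-6)
river: ρ → (-6,7,1)
river: ρ → (1,7,-6)
river: ρ → (-6,5,2)
river: ρ → (2,7,-3)
ρ-cycle length = 18 (tail of 1 descent step not counted)

18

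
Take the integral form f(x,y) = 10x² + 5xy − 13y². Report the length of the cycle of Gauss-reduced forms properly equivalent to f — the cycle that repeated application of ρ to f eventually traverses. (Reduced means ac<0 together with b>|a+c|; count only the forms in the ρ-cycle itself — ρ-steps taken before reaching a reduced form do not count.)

D = 545, ⌊√D⌋ = 23
river: ρ → (-13,21,2)
river: ρ → (2,23,-2)
river: ρ → (-2,21,13)
river: ρ → (13,5,-10)
river: ρ → (-10,15,8)
river: ρ → (8,17,-8)
river: ρ → (-8,15,10)
river: ρ → (10,5,-13)
ρ-cycle length = 8 (tail of 0 descent steps not counted)

8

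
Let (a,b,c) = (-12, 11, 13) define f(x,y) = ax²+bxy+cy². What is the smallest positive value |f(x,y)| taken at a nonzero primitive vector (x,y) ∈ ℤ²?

river: ρ → (13,15,-10)
river: ρ → (-10,25,3)
river: ρ → (3,23,-18)
river: ρ → (-18,13,8)
river: ρ → (8,19,-12)
river: ρ → (-12,5,15)
river: ρ → (15,25,-2)
river: ρ → (-2,27,2)
river: ρ → (2,25,-15)
river: ρ → (-15,5,12)
river: ρ → (12,19,-8)
river: ρ → (-8,13,18)
river: ρ → (18,23,-3)
river: ρ → (-3,25,10)
river: ρ → (10,15,-13)
river: ρ → (-13,11,12)
river: ρ → (12,13,-12)
river: ρ → (-12,11,13)
closes: descent 0, river 18
min |a| on river = 2

2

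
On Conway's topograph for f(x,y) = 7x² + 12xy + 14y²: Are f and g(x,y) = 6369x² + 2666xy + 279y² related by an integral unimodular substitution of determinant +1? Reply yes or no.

D₁ = -248, D₂ = -248
f: translate: b→-2 (≡12 mod 14), so (7,12,14)→(7,-2,9)
f: reduced (well bottom): (7,-2,9) with a≤c, −a<b≤a
g: flip: (6369,2666,279)→(279,-2666,6369)
g: translate: b→124 (≡-2666 mod 558), so (279,-2666,6369)→(279,124,14)
g: flip: (279,124,14)→(14,-124,279)
g: translate: b→-12 (≡-124 mod 28), so (14,-124,279)→(14,-12,7)
g: flip: (14,-12,7)→(7,12,14)
g: translate: b→-2 (≡12 mod 14), so (7,12,14)→(7,-2,9)
g: reduced (well bottom): (7,-2,9) with a≤c, −a<b≤a
reduced forms (7, -2, 9) vs (7, -2, 9) ⇒ equivalent

yes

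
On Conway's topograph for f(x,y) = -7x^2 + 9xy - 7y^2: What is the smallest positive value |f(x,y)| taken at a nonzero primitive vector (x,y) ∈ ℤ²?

translate: b→5 (≡-9 mod 14), so (7,-9,7)→(7,5,5)
flip: (7,5,5)→(5,-5,7)
translate: b→5 (≡-5 mod 10), so (5,-5,7)→(5,5,7)
reduced (well bottom): (5,5,7) with a≤c, −a<b≤a
well minimum |f| = |-5| = 5 (negative-definite)

5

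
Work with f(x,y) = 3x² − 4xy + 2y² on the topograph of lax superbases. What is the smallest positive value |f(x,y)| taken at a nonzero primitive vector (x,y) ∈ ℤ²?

translate: b→2 (≡-4 mod 6), so (3,-4,2)→(3,2,1)
flip: (3,2,1)→(1,-2,3)
translate: b→0 (≡-2 mod 2), so (1,-2,3)→(1,0,2)
reduced (well bottom): (1,0,2) with a≤c, −a<b≤a
well minimum = a = 1

1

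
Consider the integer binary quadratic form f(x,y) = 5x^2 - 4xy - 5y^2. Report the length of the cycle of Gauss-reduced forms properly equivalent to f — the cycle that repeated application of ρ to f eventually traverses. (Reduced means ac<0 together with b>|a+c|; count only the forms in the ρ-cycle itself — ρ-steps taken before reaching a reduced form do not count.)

D = 116, ⌊√D⌋ = 10
descent: ρ → (-5,4,5)  [lands on river]
river: ρ → (5,6,-4)
river: ρ → (-4,10,1)
river: ρ → (1,10,-4)
river: ρ → (-4,6,5)
river: ρ → (5,4,-5)
river: ρ → (-5,6,4)
river: ρ → (4,10,-1)
river: ρ → (-1,10,4)
river: ρ → (4,6,-5)
ρ-cycle length = 10 (tail of 1 descent step not counted)

10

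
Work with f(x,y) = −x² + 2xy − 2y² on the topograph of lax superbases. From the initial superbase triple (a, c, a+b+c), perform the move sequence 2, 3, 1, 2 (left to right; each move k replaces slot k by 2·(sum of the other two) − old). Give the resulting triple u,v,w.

start (-1,-2,-1) = (f(1,0),f(0,1),f(1,1))
replace slot 2: 2·((-1)+(-1)) − (-2) = -2 → (-1,-2,-1)
replace slot 3: 2·((-1)+(-2)) − (-1) = -5 → (-1,-2,-5)
replace slot 1: 2·((-2)+(-5)) − (-1) = -13 → (-13,-2,-5)
replace slot 2: 2·((-13)+(-5)) − (-2) = -34 → (-13,-34,-5)

-13,-34,-5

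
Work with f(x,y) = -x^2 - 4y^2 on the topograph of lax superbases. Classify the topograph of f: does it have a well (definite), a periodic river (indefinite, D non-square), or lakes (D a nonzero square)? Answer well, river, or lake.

D = b²−4ac = 0² − 4·(-1)·(-4) = -16
D < 0 ⇒ definite ⇒ every region one sign ⇒ single well

well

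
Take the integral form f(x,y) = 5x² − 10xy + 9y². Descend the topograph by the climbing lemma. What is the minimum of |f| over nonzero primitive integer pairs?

translate: b→0 (≡-10 mod 10), so (5,-10,9)→(5,0,4)
flip: (5,0,4)→(4,0,5)
reduced (well bottom): (4,0,5) with a≤c, −a<b≤a
well minimum = a = 4

4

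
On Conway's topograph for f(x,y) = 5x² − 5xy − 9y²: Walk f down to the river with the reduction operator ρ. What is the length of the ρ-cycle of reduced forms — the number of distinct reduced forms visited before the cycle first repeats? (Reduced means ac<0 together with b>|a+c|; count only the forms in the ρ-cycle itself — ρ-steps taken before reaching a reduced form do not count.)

D = 205, ⌊√D⌋ = 14
descent: ρ → (-9,5,5)  [lands on river]
river: ρ → (5,5,-9)
river: ρ → (-9,13,1)
river: ρ → (1,13,-9)
ρ-cycle length = 4 (tail of 1 descent step not counted)

4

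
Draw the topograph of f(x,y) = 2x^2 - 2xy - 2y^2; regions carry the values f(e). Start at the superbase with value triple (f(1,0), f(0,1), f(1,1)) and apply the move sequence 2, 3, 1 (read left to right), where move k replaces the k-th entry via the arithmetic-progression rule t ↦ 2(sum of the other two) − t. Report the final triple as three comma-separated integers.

start (2,-2,-2) = (f(1,0),f(0,1),f(1,1))
replace slot 2: 2·(2+(-2)) − (-2) = 2 → (2,2,-2)
replace slot 3: 2·(2+2) − (-2) = 10 → (2,2,10)
replace slot 1: 2·(2+10) − 2 = 22 → (22,2,10)

22,2,10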